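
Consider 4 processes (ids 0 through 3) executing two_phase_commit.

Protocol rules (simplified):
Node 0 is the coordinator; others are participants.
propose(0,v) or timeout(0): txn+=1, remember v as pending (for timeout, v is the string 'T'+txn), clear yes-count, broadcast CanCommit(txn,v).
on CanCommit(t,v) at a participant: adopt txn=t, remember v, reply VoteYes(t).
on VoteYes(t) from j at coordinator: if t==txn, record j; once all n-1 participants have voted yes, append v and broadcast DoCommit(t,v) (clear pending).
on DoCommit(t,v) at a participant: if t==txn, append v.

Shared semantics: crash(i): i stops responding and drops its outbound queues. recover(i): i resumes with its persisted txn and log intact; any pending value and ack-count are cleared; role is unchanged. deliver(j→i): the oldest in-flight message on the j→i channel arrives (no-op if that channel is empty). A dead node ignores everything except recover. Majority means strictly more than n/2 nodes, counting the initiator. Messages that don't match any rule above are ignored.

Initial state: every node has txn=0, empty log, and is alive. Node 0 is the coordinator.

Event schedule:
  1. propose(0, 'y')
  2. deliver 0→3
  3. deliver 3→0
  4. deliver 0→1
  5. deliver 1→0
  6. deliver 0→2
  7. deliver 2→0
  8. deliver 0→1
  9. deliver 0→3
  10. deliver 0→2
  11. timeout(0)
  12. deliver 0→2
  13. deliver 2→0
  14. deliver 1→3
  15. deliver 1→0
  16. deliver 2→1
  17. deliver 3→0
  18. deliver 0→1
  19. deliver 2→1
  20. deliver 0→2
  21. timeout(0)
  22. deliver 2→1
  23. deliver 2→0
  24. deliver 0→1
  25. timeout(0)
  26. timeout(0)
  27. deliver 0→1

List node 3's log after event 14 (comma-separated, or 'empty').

after 1 — propose(0,'y'): n0:coor/t1/[-]
after 2 — deliver 0→3: n3:part/t1/[-]
after 3 — deliver 3→0: ·
after 4 — deliver 0→1: n1:part/t1/[-]
after 5 — deliver 1→0: ·
after 6 — deliver 0→2: n2:part/t1/[-]
after 7 — deliver 2→0: n0:coor/t1/[y]
after 8 — deliver 0→1: n1:part/t1/[y]
after 9 — deliver 0→3: n3:part/t1/[y]
after 10 — deliver 0→2: n2:part/t1/[y]
after 11 — timeout(0): n0:coor/t2/[y]
after 12 — deliver 0→2: n2:part/t2/[y]
after 13 — deliver 2→0: ·
after 14 — deliver 1→3: ·

y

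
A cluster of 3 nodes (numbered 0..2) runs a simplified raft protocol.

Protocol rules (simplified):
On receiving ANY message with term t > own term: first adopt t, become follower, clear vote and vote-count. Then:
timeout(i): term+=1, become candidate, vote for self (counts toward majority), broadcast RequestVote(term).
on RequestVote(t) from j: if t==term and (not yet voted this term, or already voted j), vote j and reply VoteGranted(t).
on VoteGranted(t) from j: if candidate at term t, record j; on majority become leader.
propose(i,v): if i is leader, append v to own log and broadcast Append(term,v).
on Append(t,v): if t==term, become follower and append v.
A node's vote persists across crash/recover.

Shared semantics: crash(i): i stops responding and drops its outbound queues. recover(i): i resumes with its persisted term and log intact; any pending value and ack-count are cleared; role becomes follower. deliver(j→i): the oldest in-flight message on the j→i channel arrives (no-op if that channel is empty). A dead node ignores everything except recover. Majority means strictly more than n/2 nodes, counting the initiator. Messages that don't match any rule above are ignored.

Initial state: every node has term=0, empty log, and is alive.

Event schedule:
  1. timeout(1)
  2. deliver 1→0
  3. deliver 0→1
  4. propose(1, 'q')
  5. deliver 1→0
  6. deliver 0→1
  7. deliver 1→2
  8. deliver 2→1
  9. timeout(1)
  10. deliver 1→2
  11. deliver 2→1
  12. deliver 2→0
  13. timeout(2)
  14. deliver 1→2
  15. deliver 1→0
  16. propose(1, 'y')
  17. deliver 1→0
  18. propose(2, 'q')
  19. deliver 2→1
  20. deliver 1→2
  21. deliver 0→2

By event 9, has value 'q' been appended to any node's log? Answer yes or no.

yes

[1] timeout(1) → N1(cand t1 [-])
[2] deliver 1→0 → N0(foll t1 [-])
[3] deliver 0→1 → N1(lead t1 [-])
[4] propose(1,'q') → N1(lead t1 [q])
[5] deliver 1→0 → N0(foll t1 [q])
[6] deliver 0→1 → ∅
[7] deliver 1→2 → N2(foll t1 [-])
[8] deliver 2→1 → ∅
[9] timeout(1) → N1(cand t2 [q])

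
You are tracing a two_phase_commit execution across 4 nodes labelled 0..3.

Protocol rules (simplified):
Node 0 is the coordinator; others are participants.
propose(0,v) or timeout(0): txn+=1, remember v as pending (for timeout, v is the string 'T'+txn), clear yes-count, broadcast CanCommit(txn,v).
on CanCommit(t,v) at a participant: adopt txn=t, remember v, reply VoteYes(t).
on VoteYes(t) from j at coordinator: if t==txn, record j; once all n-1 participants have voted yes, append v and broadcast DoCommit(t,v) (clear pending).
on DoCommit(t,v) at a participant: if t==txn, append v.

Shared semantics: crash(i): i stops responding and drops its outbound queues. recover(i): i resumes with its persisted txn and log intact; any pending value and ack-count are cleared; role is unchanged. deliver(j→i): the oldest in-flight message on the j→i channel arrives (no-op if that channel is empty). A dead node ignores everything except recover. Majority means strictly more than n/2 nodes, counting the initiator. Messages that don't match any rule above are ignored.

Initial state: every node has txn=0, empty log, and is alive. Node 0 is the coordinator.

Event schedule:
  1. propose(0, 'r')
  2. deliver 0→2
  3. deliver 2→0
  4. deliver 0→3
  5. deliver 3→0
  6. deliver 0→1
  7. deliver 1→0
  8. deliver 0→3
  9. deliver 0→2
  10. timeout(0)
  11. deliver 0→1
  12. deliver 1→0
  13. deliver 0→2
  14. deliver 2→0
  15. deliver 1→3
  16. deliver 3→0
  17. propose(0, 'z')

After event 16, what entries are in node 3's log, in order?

r

after 1 — propose(0,'r'): n0:coor/t1/[-]
after 2 — deliver 0→2: n2:part/t1/[-]
after 3 — deliver 2→0: ·
after 4 — deliver 0→3: n3:part/t1/[-]
after 5 — deliver 3→0: ·
after 6 — deliver 0→1: n1:part/t1/[-]
after 7 — deliver 1→0: n0:coor/t1/[r]
after 8 — deliver 0→3: n3:part/t1/[r]
after 9 — deliver 0→2: n2:part/t1/[r]
after 10 — timeout(0): n0:coor/t2/[r]
after 11 — deliver 0→1: n1:part/t1/[r]
after 12 — deliver 1→0: ·
after 13 — deliver 0→2: n2:part/t2/[r]
after 14 — deliver 2→0: ·
after 15 — deliver 1→3: ·
after 16 — deliver 3→0: ·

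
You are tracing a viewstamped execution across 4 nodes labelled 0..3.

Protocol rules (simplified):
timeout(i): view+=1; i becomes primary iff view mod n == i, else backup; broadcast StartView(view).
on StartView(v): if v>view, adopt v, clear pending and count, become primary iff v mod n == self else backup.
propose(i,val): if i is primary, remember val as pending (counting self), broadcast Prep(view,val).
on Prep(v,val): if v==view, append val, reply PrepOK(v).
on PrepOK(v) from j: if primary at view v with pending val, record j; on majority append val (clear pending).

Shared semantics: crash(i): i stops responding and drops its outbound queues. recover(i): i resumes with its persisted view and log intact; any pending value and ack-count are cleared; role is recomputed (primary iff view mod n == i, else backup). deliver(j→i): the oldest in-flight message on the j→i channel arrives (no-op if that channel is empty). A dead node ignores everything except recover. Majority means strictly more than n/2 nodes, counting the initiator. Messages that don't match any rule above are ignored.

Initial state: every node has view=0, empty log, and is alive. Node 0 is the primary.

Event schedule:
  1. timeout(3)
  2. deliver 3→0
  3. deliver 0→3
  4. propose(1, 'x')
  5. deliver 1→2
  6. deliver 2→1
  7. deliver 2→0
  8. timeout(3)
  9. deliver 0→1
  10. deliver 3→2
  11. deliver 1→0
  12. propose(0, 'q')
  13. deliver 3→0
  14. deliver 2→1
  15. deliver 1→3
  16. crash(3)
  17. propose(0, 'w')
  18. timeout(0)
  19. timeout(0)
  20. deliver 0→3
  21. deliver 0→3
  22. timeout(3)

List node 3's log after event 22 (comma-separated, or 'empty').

[1] timeout(3) → N3(back v1 [-])
[2] deliver 3→0 → N0(back v1 [-])
[3] deliver 0→3 → ∅
[4] propose(1,'x') → ∅
[5] deliver 1→2 → ∅
[6] deliver 2→1 → ∅
[7] deliver 2→0 → ∅
[8] timeout(3) → N3(back v2 [-])
[9] deliver 0→1 → ∅
[10] deliver 3→2 → N2(back v1 [-])
[11] deliver 1→0 → ∅
[12] propose(0,'q') → ∅
[13] deliver 3→0 → N0(back v2 [-])
[14] deliver 2→1 → ∅
[15] deliver 1→3 → ∅
[16] crash(3) → N3(✗back v2 [-])
[17] propose(0,'w') → ∅
[18] timeout(0) → N0(back v3 [-])
[19] timeout(0) → N0(prim v4 [-])
[20] deliver 0→3 → ∅
[21] deliver 0→3 → ∅
[22] timeout(3) → ∅

empty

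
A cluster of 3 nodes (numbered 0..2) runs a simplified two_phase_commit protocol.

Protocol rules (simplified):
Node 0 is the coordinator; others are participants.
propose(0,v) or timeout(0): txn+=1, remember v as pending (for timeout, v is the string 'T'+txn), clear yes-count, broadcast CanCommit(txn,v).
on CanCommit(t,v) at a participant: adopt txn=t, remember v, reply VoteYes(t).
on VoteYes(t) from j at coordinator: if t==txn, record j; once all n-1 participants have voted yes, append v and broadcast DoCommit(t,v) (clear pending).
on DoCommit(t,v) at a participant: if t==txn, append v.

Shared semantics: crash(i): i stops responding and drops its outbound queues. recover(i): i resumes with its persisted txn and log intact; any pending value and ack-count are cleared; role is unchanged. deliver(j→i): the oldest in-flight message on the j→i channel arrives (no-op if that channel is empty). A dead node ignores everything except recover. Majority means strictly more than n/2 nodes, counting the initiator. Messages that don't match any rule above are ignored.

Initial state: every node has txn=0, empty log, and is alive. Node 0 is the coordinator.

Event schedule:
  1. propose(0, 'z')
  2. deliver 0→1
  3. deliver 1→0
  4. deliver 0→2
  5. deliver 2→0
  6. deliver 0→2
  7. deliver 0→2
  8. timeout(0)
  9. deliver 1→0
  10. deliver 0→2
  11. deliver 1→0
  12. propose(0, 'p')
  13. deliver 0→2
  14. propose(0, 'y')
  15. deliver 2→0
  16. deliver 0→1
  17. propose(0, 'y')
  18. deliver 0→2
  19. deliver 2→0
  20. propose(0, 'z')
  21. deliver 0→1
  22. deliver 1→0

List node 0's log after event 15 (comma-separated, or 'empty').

step 1 propose(0,'z'): 0={coor,t=1,log=-}
step 2 deliver 0→1: 1={part,t=1,log=-}
step 3 deliver 1→0: —
step 4 deliver 0→2: 2={part,t=1,log=-}
step 5 deliver 2→0: 0={coor,t=1,log=z}
step 6 deliver 0→2: 2={part,t=1,log=z}
step 7 deliver 0→2: —
step 8 timeout(0): 0={coor,t=2,log=z}
step 9 deliver 1→0: —
step 10 deliver 0→2: 2={part,t=2,log=z}
step 11 deliver 1→0: —
step 12 propose(0,'p'): 0={coor,t=3,log=z}
step 13 deliver 0→2: 2={part,t=3,log=z}
step 14 propose(0,'y'): 0={coor,t=4,log=z}
step 15 deliver 2→0: —

z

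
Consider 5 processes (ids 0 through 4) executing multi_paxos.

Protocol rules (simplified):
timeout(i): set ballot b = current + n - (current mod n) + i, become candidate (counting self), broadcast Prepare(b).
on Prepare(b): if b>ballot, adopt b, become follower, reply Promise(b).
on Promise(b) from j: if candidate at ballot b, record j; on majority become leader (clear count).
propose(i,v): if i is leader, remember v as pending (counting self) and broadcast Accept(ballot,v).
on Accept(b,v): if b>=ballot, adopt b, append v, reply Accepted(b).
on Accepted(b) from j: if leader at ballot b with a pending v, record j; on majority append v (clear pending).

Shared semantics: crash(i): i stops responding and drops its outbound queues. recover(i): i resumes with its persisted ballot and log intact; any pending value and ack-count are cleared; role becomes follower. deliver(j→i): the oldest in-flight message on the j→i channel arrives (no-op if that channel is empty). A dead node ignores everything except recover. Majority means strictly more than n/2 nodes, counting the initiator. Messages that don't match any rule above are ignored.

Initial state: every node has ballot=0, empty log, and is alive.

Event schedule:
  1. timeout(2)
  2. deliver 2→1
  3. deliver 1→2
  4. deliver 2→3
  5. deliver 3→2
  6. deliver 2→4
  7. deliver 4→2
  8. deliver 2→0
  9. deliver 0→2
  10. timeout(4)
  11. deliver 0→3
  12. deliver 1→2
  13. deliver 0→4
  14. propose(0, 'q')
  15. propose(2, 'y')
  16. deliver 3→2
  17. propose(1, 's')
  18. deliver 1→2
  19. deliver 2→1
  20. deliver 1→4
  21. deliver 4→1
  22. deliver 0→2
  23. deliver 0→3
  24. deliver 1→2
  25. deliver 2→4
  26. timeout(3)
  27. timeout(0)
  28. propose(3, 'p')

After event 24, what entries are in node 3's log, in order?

after 1 — timeout(2): n2:cand/b7/[-]
after 2 — deliver 2→1: n1:foll/b7/[-]
after 3 — deliver 1→2: ·
after 4 — deliver 2→3: n3:foll/b7/[-]
after 5 — deliver 3→2: n2:lead/b7/[-]
after 6 — deliver 2→4: n4:foll/b7/[-]
after 7 — deliver 4→2: ·
after 8 — deliver 2→0: n0:foll/b7/[-]
after 9 — deliver 0→2: ·
after 10 — timeout(4): n4:cand/b14/[-]
after 11 — deliver 0→3: ·
after 12 — deliver 1→2: ·
after 13 — deliver 0→4: ·
after 14 — propose(0,'q'): ·
after 15 — propose(2,'y'): ·
after 16 — deliver 3→2: ·
after 17 — propose(1,'s'): ·
after 18 — deliver 1→2: ·
after 19 — deliver 2→1: n1:foll/b7/[y]
after 20 — deliver 1→4: ·
after 21 — deliver 4→1: n1:foll/b14/[y]
after 22 — deliver 0→2: ·
after 23 — deliver 0→3: ·
after 24 — deliver 1→2: ·

empty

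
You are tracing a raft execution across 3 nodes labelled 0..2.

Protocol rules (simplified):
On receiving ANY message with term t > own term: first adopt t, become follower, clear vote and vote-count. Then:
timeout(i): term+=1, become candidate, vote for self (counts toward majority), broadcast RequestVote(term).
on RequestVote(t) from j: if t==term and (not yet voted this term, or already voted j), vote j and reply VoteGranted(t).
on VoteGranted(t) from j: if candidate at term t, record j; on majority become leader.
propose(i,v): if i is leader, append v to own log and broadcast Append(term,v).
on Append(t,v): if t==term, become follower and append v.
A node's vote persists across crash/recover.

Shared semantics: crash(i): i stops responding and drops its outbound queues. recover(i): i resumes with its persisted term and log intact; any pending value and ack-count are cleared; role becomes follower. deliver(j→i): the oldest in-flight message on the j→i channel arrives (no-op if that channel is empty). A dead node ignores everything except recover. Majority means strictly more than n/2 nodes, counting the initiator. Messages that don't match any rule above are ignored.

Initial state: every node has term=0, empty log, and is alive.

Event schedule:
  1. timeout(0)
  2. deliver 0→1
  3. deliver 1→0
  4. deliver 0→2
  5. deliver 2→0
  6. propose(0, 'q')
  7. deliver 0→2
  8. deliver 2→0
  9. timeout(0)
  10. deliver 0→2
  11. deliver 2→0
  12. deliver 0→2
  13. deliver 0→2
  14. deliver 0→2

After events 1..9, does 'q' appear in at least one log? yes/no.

e1 timeout(0): 0[cand,t=1,-]
e2 deliver 0→1: 1[foll,t=1,-]
e3 deliver 1→0: 0[lead,t=1,-]
e4 deliver 0→2: 2[foll,t=1,-]
e5 deliver 2→0: ·
e6 propose(0,'q'): 0[lead,t=1,q]
e7 deliver 0→2: 2[foll,t=1,q]
e8 deliver 2→0: ·
e9 timeout(0): 0[cand,t=2,q]

yes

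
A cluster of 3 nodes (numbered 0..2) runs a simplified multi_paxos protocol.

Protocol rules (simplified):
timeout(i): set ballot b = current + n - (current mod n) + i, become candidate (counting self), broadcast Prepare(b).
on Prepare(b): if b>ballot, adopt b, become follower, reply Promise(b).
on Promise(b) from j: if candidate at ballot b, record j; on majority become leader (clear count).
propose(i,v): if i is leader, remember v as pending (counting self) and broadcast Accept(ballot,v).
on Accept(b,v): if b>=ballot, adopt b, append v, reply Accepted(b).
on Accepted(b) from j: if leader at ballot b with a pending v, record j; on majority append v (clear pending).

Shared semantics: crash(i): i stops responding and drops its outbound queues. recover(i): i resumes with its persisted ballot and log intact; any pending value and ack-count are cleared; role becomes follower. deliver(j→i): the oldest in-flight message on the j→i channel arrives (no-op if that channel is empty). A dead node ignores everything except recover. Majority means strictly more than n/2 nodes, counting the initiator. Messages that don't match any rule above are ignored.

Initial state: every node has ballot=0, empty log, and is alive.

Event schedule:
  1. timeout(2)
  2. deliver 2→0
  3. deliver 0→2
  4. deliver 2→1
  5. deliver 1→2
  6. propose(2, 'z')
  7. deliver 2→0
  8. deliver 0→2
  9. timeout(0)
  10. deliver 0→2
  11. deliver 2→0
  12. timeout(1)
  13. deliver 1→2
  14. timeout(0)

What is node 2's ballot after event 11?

[1] timeout(2) → N2(cand b5 [-])
[2] deliver 2→0 → N0(foll b5 [-])
[3] deliver 0→2 → N2(lead b5 [-])
[4] deliver 2→1 → N1(foll b5 [-])
[5] deliver 1→2 → ∅
[6] propose(2,'z') → ∅
[7] deliver 2→0 → N0(foll b5 [z])
[8] deliver 0→2 → N2(lead b5 [z])
[9] timeout(0) → N0(cand b6 [z])
[10] deliver 0→2 → N2(foll b6 [z])
[11] deliver 2→0 → N0(lead b6 [z])

6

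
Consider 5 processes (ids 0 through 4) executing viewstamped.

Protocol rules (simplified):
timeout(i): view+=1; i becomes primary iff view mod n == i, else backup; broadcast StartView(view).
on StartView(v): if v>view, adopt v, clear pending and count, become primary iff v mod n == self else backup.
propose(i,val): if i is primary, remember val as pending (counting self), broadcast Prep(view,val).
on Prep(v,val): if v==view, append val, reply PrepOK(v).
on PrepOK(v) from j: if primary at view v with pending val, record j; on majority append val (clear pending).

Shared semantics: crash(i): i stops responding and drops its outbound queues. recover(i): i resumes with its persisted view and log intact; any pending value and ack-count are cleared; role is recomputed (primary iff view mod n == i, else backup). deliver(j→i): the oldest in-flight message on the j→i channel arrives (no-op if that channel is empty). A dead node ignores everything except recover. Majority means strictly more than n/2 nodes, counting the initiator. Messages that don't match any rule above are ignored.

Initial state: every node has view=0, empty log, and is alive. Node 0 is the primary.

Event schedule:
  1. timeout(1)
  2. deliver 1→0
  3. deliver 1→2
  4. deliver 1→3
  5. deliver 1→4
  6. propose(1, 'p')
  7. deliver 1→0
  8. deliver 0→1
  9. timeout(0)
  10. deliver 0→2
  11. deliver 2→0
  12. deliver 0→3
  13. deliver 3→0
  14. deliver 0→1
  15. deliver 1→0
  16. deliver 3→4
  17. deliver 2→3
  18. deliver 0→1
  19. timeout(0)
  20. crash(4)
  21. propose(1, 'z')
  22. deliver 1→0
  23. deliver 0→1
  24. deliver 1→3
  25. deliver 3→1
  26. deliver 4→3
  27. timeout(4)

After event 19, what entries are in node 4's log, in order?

empty

1. timeout(1):  <1:prim v1 ->
2. deliver 1→0:  <0:back v1 ->
3. deliver 1→2:  <2:back v1 ->
4. deliver 1→3:  <3:back v1 ->
5. deliver 1→4:  <4:back v1 ->
6. propose(1,'p'):  nop
7. deliver 1→0:  <0:back v1 p>
8. deliver 0→1:  nop
9. timeout(0):  <0:back v2 p>
10. deliver 0→2:  <2:prim v2 ->
11. deliver 2→0:  nop
12. deliver 0→3:  <3:back v2 ->
13. deliver 3→0:  nop
14. deliver 0→1:  <1:back v2 ->
15. deliver 1→0:  nop
16. deliver 3→4:  nop
17. deliver 2→3:  nop
18. deliver 0→1:  nop
19. timeout(0):  <0:back v3 p>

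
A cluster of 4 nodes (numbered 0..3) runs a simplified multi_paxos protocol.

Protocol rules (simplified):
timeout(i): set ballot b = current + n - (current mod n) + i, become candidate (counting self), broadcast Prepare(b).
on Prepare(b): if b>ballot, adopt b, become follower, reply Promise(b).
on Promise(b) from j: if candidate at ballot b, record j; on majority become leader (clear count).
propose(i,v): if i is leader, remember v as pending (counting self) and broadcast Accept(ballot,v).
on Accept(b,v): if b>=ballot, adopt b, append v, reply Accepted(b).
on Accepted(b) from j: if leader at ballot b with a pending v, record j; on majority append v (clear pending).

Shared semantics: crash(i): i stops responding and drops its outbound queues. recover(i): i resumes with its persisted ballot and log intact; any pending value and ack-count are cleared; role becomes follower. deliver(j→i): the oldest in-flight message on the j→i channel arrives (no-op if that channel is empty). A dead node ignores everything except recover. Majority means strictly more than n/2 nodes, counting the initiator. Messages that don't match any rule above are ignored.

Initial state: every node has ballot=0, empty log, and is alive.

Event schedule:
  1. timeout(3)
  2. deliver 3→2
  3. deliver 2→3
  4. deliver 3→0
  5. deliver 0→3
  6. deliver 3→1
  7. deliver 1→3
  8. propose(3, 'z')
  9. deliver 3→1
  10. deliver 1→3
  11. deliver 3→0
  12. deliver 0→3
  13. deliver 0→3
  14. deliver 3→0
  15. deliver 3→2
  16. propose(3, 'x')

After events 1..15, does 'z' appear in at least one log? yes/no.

e1 timeout(3): 3[cand,b=7,-]
e2 deliver 3→2: 2[foll,b=7,-]
e3 deliver 2→3: ·
e4 deliver 3→0: 0[foll,b=7,-]
e5 deliver 0→3: 3[lead,b=7,-]
e6 deliver 3→1: 1[foll,b=7,-]
e7 deliver 1→3: ·
e8 propose(3,'z'): ·
e9 deliver 3→1: 1[foll,b=7,z]
e10 deliver 1→3: ·
e11 deliver 3→0: 0[foll,b=7,z]
e12 deliver 0→3: 3[lead,b=7,z]
e13 deliver 0→3: ·
e14 deliver 3→0: ·
e15 deliver 3→2: 2[foll,b=7,z]

yes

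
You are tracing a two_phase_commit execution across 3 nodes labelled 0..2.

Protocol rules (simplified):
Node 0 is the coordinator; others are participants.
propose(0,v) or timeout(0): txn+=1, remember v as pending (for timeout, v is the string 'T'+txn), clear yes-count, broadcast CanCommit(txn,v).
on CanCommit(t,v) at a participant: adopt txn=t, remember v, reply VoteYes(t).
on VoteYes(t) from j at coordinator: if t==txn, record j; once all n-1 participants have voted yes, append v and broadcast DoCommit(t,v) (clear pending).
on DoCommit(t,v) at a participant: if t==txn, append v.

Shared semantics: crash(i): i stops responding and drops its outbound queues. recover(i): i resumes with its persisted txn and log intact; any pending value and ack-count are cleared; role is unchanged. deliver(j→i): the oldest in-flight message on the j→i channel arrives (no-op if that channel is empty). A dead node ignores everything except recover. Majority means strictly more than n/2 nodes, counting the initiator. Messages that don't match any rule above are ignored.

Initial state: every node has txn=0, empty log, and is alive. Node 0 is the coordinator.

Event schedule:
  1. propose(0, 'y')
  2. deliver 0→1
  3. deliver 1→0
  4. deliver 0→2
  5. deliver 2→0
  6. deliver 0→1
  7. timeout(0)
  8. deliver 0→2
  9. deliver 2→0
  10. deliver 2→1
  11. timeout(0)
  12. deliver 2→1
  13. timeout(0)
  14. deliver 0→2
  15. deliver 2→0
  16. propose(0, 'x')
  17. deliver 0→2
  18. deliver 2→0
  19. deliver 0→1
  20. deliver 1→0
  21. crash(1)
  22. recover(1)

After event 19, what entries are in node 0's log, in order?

y

1. propose(0,'y'):  <0:coor t1 ->
2. deliver 0→1:  <1:part t1 ->
3. deliver 1→0:  nop
4. deliver 0→2:  <2:part t1 ->
5. deliver 2→0:  <0:coor t1 y>
6. deliver 0→1:  <1:part t1 y>
7. timeout(0):  <0:coor t2 y>
8. deliver 0→2:  <2:part t1 y>
9. deliver 2→0:  nop
10. deliver 2→1:  nop
11. timeout(0):  <0:coor t3 y>
12. deliver 2→1:  nop
13. timeout(0):  <0:coor t4 y>
14. deliver 0→2:  <2:part t2 y>
15. deliver 2→0:  nop
16. propose(0,'x'):  <0:coor t5 y>
17. deliver 0→2:  <2:part t3 y>
18. deliver 2→0:  nop
19. deliver 0→1:  <1:part t2 y>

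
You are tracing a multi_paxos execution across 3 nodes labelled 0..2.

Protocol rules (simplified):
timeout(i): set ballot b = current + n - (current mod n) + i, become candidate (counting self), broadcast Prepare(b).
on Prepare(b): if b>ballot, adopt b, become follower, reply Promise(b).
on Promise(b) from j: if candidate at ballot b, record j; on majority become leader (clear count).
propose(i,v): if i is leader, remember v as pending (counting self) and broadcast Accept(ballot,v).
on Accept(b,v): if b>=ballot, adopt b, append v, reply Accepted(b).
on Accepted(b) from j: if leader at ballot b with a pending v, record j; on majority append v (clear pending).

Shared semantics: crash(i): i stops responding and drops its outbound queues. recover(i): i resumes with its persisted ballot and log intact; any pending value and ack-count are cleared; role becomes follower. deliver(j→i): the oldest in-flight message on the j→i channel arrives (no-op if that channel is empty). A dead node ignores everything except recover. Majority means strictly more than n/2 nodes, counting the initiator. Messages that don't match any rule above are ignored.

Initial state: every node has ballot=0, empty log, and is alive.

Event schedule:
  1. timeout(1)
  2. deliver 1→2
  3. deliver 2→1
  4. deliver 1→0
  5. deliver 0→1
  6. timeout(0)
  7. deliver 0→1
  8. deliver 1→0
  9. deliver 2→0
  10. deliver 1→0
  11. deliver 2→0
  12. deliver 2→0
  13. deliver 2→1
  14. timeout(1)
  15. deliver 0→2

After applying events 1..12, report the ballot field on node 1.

step 1 timeout(1): 1={cand,b=4,log=-}
step 2 deliver 1→2: 2={foll,b=4,log=-}
step 3 deliver 2→1: 1={lead,b=4,log=-}
step 4 deliver 1→0: 0={foll,b=4,log=-}
step 5 deliver 0→1: —
step 6 timeout(0): 0={cand,b=6,log=-}
step 7 deliver 0→1: 1={foll,b=6,log=-}
step 8 deliver 1→0: 0={lead,b=6,log=-}
step 9 deliver 2→0: —
step 10 deliver 1→0: —
step 11 deliver 2→0: —
step 12 deliver 2→0: —

6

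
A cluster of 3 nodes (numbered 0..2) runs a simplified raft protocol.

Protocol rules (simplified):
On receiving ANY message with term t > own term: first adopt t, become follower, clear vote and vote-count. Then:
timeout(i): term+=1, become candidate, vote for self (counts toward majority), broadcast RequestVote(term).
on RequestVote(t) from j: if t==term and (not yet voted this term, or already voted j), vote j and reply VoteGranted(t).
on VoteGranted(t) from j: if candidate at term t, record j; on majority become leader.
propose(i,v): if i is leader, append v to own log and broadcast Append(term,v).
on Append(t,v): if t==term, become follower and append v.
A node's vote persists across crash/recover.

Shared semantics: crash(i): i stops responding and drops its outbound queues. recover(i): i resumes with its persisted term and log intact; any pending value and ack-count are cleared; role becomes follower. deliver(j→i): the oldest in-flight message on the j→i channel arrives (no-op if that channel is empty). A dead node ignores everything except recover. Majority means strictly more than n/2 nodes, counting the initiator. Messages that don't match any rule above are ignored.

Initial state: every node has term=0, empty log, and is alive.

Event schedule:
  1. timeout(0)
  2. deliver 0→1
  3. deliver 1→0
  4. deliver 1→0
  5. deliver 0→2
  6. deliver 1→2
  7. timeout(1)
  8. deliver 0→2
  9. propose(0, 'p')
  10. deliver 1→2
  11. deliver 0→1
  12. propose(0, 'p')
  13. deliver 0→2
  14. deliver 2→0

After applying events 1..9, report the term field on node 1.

e1 timeout(0): 0[cand,t=1,-]
e2 deliver 0→1: 1[foll,t=1,-]
e3 deliver 1→0: 0[lead,t=1,-]
e4 deliver 1→0: ·
e5 deliver 0→2: 2[foll,t=1,-]
e6 deliver 1→2: ·
e7 timeout(1): 1[cand,t=2,-]
e8 deliver 0→2: ·
e9 propose(0,'p'): 0[lead,t=1,p]

2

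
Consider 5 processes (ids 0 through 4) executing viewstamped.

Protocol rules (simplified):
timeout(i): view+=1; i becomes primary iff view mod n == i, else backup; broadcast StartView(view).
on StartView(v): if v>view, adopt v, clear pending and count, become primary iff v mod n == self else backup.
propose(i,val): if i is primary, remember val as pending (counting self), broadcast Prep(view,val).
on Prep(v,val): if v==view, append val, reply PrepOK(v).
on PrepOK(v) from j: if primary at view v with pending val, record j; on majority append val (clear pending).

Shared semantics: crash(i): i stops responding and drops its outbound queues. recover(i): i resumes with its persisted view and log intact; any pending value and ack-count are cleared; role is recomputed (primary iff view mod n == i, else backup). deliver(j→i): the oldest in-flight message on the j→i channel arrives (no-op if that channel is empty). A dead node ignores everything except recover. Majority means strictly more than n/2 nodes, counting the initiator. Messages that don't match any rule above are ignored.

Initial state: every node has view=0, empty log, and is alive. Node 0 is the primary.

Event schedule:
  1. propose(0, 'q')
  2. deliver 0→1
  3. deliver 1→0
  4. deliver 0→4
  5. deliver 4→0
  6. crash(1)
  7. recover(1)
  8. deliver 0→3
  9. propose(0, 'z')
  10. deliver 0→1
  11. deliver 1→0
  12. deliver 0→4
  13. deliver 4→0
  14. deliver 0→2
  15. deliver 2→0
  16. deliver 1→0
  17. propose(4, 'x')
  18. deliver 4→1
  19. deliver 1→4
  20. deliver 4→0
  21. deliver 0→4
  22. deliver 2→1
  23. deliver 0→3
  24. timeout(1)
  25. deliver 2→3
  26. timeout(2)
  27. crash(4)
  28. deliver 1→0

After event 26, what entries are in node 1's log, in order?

q,z

[1] propose(0,'q') → ∅
[2] deliver 0→1 → N1(back v0 [q])
[3] deliver 1→0 → ∅
[4] deliver 0→4 → N4(back v0 [q])
[5] deliver 4→0 → N0(prim v0 [q])
[6] crash(1) → N1(✗back v0 [q])
[7] recover(1) → N1(back v0 [q])
[8] deliver 0→3 → N3(back v0 [q])
[9] propose(0,'z') → ∅
[10] deliver 0→1 → N1(back v0 [q,z])
[11] deliver 1→0 → ∅
[12] deliver 0→4 → N4(back v0 [q,z])
[13] deliver 4→0 → N0(prim v0 [q,z])
[14] deliver 0→2 → N2(back v0 [q])
[15] deliver 2→0 → ∅
[16] deliver 1→0 → ∅
[17] propose(4,'x') → ∅
[18] deliver 4→1 → ∅
[19] deliver 1→4 → ∅
[20] deliver 4→0 → ∅
[21] deliver 0→4 → ∅
[22] deliver 2→1 → ∅
[23] deliver 0→3 → N3(back v0 [q,z])
[24] timeout(1) → N1(prim v1 [q,z])
[25] deliver 2→3 → ∅
[26] timeout(2) → N2(back v1 [q])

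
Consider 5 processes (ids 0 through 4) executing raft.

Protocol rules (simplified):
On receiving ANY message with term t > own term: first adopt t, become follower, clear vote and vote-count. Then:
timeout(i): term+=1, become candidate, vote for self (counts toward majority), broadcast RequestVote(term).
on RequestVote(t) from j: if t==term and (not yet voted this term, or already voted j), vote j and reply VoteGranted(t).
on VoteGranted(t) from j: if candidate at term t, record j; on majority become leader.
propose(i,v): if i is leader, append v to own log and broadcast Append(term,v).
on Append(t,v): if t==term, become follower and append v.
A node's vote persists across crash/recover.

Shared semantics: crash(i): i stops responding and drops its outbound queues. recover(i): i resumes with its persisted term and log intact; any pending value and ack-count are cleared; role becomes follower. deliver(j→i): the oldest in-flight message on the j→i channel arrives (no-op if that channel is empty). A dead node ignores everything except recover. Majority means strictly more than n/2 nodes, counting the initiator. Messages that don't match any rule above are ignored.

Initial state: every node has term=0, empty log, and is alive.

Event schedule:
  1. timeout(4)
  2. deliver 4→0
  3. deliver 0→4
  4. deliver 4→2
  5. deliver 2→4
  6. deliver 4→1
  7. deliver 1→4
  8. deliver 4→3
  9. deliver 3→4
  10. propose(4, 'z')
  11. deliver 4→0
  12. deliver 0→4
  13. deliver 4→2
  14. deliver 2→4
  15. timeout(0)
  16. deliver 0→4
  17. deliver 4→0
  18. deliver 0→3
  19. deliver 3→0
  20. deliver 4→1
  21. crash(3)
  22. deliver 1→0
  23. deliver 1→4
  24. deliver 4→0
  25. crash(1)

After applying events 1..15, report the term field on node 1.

1

step 1 timeout(4): 4={cand,t=1,log=-}
step 2 deliver 4→0: 0={foll,t=1,log=-}
step 3 deliver 0→4: —
step 4 deliver 4→2: 2={foll,t=1,log=-}
step 5 deliver 2→4: 4={lead,t=1,log=-}
step 6 deliver 4→1: 1={foll,t=1,log=-}
step 7 deliver 1→4: —
step 8 deliver 4→3: 3={foll,t=1,log=-}
step 9 deliver 3→4: —
step 10 propose(4,'z'): 4={lead,t=1,log=z}
step 11 deliver 4→0: 0={foll,t=1,log=z}
step 12 deliver 0→4: —
step 13 deliver 4→2: 2={foll,t=1,log=z}
step 14 deliver 2→4: —
step 15 timeout(0): 0={cand,t=2,log=z}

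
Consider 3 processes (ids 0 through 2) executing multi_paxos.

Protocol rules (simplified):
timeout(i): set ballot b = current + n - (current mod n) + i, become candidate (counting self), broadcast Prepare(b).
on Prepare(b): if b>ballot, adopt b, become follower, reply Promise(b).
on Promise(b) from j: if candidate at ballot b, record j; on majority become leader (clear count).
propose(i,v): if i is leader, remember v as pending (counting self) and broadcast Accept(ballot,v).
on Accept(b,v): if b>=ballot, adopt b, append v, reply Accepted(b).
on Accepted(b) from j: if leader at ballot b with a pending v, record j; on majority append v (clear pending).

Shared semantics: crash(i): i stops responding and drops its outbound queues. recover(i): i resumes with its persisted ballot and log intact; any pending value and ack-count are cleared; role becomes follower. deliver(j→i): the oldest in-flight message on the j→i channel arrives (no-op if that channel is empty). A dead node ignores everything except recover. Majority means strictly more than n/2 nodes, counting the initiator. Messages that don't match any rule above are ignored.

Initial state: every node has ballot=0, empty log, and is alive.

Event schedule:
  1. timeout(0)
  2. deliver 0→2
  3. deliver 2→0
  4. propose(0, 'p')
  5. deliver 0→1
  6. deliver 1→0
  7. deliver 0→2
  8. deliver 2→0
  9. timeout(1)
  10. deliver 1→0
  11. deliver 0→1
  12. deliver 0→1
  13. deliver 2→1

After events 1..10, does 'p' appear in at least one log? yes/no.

[1] timeout(0) → N0(cand b3 [-])
[2] deliver 0→2 → N2(foll b3 [-])
[3] deliver 2→0 → N0(lead b3 [-])
[4] propose(0,'p') → ∅
[5] deliver 0→1 → N1(foll b3 [-])
[6] deliver 1→0 → ∅
[7] deliver 0→2 → N2(foll b3 [p])
[8] deliver 2→0 → N0(lead b3 [p])
[9] timeout(1) → N1(cand b7 [-])
[10] deliver 1→0 → N0(foll b7 [p])

yes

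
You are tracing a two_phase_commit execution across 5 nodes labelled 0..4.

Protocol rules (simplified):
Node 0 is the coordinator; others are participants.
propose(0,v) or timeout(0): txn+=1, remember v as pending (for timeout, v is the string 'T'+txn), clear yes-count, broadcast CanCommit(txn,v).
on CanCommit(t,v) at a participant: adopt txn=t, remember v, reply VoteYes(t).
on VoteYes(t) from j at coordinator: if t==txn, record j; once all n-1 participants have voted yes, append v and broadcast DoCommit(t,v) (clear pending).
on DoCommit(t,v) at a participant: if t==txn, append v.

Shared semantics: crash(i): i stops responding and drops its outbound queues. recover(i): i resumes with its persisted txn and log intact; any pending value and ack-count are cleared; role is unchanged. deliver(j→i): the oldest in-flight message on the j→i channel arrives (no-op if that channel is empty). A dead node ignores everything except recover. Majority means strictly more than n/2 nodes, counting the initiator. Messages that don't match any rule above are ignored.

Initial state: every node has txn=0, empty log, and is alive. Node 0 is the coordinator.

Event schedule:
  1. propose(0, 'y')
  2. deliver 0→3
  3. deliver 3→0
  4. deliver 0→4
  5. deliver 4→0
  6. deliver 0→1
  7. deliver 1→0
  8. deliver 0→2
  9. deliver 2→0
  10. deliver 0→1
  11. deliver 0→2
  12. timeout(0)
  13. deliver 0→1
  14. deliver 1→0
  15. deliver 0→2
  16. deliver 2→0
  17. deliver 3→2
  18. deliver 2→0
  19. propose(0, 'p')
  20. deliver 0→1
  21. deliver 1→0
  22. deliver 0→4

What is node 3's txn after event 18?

1

step 1 propose(0,'y'): 0={coor,t=1,log=-}
step 2 deliver 0→3: 3={part,t=1,log=-}
step 3 deliver 3→0: —
step 4 deliver 0→4: 4={part,t=1,log=-}
step 5 deliver 4→0: —
step 6 deliver 0→1: 1={part,t=1,log=-}
step 7 deliver 1→0: —
step 8 deliver 0→2: 2={part,t=1,log=-}
step 9 deliver 2→0: 0={coor,t=1,log=y}
step 10 deliver 0→1: 1={part,t=1,log=y}
step 11 deliver 0→2: 2={part,t=1,log=y}
step 12 timeout(0): 0={coor,t=2,log=y}
step 13 deliver 0→1: 1={part,t=2,log=y}
step 14 deliver 1→0: —
step 15 deliver 0→2: 2={part,t=2,log=y}
step 16 deliver 2→0: —
step 17 deliver 3→2: —
step 18 deliver 2→0: —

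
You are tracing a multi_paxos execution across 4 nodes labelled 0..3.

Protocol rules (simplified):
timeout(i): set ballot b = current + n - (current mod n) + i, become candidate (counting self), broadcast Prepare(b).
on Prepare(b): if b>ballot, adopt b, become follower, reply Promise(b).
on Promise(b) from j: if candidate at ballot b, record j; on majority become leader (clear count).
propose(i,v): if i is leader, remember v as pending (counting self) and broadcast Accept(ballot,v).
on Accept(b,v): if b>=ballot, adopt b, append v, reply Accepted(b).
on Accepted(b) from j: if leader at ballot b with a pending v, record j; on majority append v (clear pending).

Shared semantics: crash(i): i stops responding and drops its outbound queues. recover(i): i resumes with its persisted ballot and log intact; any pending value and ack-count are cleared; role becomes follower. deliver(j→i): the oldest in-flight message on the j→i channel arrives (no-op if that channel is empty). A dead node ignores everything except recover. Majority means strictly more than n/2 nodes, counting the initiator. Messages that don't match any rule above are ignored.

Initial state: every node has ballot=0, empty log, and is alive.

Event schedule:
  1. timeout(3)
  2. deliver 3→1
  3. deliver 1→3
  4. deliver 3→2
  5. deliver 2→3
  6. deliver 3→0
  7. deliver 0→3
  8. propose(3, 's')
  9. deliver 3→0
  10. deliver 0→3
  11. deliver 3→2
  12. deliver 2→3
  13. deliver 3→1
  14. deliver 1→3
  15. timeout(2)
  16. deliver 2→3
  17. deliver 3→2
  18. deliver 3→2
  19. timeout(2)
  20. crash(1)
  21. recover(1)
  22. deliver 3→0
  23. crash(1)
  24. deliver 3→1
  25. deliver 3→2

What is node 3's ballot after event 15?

7

1. timeout(3):  <3:cand b7 ->
2. deliver 3→1:  <1:foll b7 ->
3. deliver 1→3:  nop
4. deliver 3→2:  <2:foll b7 ->
5. deliver 2→3:  <3:lead b7 ->
6. deliver 3→0:  <0:foll b7 ->
7. deliver 0→3:  nop
8. propose(3,'s'):  nop
9. deliver 3→0:  <0:foll b7 s>
10. deliver 0→3:  nop
11. deliver 3→2:  <2:foll b7 s>
12. deliver 2→3:  <3:lead b7 s>
13. deliver 3→1:  <1:foll b7 s>
14. deliver 1→3:  nop
15. timeout(2):  <2:cand b10 s>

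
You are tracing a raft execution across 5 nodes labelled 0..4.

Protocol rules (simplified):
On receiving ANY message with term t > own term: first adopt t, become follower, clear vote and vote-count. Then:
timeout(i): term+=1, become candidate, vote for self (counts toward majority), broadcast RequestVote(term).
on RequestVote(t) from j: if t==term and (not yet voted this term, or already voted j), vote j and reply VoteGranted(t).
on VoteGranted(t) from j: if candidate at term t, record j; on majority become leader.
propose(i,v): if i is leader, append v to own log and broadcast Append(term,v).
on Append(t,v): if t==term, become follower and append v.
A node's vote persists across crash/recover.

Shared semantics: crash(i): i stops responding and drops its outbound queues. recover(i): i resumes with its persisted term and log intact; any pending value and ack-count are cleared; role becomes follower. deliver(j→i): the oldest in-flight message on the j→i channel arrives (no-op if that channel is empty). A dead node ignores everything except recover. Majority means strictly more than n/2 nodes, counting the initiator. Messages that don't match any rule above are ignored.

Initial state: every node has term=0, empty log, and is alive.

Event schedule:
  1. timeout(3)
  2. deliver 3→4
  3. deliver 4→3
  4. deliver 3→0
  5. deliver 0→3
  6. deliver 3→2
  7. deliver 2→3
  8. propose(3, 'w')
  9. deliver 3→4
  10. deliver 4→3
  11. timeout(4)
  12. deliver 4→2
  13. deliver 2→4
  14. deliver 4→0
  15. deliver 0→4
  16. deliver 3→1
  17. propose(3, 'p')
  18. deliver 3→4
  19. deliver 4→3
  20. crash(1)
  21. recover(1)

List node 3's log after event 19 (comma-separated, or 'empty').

w,p

[1] timeout(3) → N3(cand t1 [-])
[2] deliver 3→4 → N4(foll t1 [-])
[3] deliver 4→3 → ∅
[4] deliver 3→0 → N0(foll t1 [-])
[5] deliver 0→3 → N3(lead t1 [-])
[6] deliver 3→2 → N2(foll t1 [-])
[7] deliver 2→3 → ∅
[8] propose(3,'w') → N3(lead t1 [w])
[9] deliver 3→4 → N4(foll t1 [w])
[10] deliver 4→3 → ∅
[11] timeout(4) → N4(cand t2 [w])
[12] deliver 4→2 → N2(foll t2 [-])
[13] deliver 2→4 → ∅
[14] deliver 4→0 → N0(foll t2 [-])
[15] deliver 0→4 → N4(lead t2 [w])
[16] deliver 3→1 → N1(foll t1 [-])
[17] propose(3,'p') → N3(lead t1 [w,p])
[18] deliver 3→4 → ∅
[19] deliver 4→3 → N3(foll t2 [w,p])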